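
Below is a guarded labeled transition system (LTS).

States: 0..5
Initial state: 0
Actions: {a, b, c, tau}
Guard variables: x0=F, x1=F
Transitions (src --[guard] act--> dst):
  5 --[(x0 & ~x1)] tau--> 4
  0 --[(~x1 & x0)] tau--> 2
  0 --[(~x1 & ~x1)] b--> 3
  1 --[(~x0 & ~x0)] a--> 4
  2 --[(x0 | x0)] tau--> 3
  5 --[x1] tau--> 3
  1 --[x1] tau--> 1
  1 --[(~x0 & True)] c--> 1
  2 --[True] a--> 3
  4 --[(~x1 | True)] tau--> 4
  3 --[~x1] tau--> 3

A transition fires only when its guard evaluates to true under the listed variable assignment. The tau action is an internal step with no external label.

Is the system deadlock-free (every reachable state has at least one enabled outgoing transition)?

Answer: DEADLOCK-FREE

Working:
Reach set: {0,3}
  0: b→3  [deg 1]
  3: tau→3  [deg 1]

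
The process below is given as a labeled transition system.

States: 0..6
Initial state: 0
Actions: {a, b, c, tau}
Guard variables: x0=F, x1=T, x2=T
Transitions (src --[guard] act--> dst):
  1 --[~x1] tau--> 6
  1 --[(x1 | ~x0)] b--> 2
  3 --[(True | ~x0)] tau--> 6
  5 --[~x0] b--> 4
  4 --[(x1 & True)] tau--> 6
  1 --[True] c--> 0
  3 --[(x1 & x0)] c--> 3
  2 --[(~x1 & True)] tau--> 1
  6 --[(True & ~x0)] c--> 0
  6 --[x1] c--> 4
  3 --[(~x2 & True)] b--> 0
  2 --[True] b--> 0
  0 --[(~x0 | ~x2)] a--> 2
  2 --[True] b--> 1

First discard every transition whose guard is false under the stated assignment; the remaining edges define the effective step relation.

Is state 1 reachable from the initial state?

Guard filter leaves 10 enabled edge(s).
L0 = {0}
L1 = {2}  total {0,2}
L2 = {1}  total {0,1,2}
Reach set: {0,1,2}
trace reaching 1: a·b

Answer: REACHABLE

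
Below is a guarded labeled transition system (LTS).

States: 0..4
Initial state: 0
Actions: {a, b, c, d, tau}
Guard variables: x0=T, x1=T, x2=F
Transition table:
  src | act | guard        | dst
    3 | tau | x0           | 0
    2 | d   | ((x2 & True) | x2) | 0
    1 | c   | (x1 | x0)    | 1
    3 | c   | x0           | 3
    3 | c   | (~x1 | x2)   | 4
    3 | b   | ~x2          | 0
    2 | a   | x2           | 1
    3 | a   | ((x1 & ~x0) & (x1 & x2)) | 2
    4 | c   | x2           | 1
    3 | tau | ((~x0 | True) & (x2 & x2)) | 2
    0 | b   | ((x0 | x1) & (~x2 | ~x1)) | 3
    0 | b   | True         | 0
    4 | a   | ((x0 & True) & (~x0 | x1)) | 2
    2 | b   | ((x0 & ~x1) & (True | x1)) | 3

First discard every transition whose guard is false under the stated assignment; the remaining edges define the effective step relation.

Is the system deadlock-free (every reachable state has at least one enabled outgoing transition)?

R = {0,3}
  0: b→0  b→3  [deg 2]
  3: b→0  c→3  tau→0  [deg 3]

Answer: DEADLOCK-FREE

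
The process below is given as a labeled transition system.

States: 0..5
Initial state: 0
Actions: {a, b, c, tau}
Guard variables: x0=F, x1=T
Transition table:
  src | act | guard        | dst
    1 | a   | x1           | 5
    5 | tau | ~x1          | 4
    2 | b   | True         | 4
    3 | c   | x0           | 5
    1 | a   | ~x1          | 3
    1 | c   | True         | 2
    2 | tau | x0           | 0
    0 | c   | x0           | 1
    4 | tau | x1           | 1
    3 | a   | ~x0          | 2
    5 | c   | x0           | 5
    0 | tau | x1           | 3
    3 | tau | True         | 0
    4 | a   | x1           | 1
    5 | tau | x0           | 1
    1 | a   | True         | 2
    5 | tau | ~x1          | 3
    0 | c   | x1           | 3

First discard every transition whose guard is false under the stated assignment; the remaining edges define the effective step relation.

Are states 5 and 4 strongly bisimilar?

Answer: NOT BISIMILAR

Analysis:
Bisimulation quotient by refinement:
  round 0: {{0,1,2,3,4,5}}
  round 1: {{0},{1},{2},{3,4},{5}}
  round 2: {{0},{1},{2},{3},{4},{5}}
stable after 3 split(s): 6 block(s)
[5]={5}  [4]={4}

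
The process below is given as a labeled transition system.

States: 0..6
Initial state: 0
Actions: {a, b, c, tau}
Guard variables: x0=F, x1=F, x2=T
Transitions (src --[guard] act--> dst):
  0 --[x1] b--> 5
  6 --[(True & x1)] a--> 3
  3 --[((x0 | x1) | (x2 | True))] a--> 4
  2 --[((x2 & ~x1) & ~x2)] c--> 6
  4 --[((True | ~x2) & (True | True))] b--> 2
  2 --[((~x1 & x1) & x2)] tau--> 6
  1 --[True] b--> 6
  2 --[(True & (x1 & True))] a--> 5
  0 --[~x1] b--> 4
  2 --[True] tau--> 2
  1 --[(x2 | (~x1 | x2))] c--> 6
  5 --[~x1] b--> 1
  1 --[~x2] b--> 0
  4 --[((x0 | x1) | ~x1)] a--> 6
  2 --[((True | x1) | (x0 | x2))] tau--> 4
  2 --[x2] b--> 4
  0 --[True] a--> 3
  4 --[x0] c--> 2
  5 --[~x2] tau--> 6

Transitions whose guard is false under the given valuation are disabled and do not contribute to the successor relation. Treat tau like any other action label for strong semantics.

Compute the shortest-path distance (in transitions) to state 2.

Answer: 2

Analysis:
Layered search for 2:
  L0 = {0}
  L1 = {3,4}
  L2 = {2,6}
first hit 2 at d=2 via b·b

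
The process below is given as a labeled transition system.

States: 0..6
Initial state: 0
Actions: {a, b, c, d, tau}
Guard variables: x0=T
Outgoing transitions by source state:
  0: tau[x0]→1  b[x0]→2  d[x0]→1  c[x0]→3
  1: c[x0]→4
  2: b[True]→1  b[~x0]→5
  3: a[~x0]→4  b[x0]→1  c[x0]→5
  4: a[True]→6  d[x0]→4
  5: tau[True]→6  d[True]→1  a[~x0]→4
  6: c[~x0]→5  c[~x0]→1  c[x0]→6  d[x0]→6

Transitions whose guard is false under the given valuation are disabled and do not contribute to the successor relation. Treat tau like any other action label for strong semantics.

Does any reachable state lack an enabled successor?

R = {0,1,2,3,4,5,6}
  0: b→2  c→3  d→1  tau→1  [4 out]
  1: c→4  [1 out]
  2: b→1  [1 out]
  3: b→1  c→5  [2 out]
  4: a→6  d→4  [2 out]
  5: d→1  tau→6  [2 out]
  6: c→6  d→6  [2 out]

Answer: DEADLOCK-FREE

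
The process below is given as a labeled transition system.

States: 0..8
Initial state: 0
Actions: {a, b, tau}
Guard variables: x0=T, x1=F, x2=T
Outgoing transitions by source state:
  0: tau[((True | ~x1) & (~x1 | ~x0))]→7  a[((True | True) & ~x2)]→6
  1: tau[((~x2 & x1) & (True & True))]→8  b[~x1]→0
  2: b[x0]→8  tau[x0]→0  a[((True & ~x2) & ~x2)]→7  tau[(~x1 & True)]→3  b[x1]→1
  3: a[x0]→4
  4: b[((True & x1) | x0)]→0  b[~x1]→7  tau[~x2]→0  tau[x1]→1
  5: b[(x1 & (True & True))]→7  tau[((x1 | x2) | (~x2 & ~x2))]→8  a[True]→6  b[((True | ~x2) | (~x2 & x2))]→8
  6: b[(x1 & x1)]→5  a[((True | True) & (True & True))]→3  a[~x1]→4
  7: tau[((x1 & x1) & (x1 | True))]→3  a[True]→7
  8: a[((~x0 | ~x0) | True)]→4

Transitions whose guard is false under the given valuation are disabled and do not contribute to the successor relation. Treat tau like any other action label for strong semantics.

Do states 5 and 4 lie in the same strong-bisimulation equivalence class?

Refine partition for ~:
  P[0] = {{0,1,2,3,4,5,6,7,8}}
  P[1] = {{0},{1,4},{2},{3,6,7,8},{5}}
  P[2] = {{0},{1},{2},{3,8},{4},{5},{6},{7}}
stable after 3 split(s): 8 block(s)
class of 5: {5}; class of 4: {4}

Answer: NOT BISIMILAR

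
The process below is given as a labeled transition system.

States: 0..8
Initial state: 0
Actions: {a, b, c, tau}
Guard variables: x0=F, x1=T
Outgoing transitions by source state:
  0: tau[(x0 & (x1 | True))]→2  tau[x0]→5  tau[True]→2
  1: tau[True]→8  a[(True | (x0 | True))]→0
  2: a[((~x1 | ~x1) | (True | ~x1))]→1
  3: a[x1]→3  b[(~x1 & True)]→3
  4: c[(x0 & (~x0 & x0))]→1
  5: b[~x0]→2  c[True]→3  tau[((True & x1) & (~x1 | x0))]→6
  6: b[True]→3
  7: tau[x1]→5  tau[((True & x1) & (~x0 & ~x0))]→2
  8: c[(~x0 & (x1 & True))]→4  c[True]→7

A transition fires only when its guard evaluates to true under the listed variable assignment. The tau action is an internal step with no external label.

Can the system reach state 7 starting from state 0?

Answer: REACHABLE

Working:
12 transition(s) survive guard evaluation.
L0 = {0}
L1 = {2}  cumulative {0,2}
L2 = {1}  cumulative {0,1,2}
L3 = {8}  cumulative {0,1,2,8}
L4 = {4,7}  cumulative {0,1,2,4,7,8}
L5 = {5}  cumulative {0,1,2,4,5,7,8}
L6 = {3}  cumulative {0,1,2,3,4,5,7,8}
Reach set: {0,1,2,3,4,5,7,8}
Path to 7: tau·a·tau·c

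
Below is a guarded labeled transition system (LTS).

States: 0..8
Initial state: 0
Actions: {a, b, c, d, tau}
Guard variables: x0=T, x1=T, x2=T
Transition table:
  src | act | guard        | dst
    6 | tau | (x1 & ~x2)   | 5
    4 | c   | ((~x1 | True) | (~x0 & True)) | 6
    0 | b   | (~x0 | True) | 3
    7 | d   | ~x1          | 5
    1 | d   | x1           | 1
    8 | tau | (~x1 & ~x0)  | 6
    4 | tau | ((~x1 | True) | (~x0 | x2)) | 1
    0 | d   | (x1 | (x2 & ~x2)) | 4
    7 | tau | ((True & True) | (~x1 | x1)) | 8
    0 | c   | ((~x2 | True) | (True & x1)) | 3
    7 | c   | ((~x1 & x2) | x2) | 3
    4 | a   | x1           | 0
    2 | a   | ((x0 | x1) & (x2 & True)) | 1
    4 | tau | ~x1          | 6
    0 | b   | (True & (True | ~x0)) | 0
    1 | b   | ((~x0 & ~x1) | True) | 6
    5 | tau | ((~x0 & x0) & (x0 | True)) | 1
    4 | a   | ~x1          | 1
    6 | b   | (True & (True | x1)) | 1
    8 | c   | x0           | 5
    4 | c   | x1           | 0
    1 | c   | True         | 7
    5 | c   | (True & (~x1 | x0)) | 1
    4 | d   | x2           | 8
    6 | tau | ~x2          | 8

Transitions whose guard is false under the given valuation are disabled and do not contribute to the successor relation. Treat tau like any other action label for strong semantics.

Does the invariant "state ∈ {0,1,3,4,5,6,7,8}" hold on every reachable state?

Answer: INVARIANT HOLDS

Working:
Safe = {0,1,3,4,5,6,7,8}
Reach set: {0,1,3,4,5,6,7,8}
  0: safe
  1: safe
  3: safe
  4: safe
  5: safe
  6: safe
  7: safe
  8: safe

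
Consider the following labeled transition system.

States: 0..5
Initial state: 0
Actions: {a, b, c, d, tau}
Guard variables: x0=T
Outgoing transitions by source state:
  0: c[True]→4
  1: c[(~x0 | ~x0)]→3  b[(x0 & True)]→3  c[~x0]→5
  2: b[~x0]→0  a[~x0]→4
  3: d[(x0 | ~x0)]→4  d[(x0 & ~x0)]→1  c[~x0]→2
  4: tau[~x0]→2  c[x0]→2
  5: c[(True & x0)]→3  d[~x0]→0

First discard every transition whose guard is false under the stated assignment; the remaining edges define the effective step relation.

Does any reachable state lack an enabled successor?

Answer: DEADLOCK at state 2

Trace:
Reachable = {0,2,4}
  0: c→4  [1 out]
  2: ∅  [STUCK]
  4: c→2  [1 out]
witness 2: c·c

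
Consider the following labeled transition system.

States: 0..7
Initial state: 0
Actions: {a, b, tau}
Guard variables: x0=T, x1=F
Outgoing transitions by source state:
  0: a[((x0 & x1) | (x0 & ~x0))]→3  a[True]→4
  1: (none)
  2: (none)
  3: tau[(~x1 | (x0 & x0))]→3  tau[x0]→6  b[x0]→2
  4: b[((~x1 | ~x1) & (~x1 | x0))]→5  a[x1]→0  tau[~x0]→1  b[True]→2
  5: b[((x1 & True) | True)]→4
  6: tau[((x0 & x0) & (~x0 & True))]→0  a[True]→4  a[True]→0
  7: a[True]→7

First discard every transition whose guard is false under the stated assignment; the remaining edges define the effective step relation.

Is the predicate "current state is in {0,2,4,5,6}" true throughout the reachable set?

Answer: INVARIANT HOLDS

Working:
Inv-set: {0,2,4,5,6}
R = {0,2,4,5}
  0: ✓
  2: ✓
  4: ✓
  5: ✓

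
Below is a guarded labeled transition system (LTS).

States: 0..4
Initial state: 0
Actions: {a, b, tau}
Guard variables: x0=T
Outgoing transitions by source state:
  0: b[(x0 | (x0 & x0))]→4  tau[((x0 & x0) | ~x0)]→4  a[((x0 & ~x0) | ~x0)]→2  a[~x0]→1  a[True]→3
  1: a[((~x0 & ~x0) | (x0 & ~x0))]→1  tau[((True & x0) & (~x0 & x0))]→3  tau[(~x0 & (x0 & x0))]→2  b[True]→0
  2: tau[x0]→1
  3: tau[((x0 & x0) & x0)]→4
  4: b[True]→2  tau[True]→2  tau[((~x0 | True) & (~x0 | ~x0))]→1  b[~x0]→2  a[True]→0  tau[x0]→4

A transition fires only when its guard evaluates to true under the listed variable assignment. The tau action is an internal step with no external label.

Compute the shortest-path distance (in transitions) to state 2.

BFS to 2:
  L0 = {0}
  L1 = {3,4}
  L2 = {2}
2 enters at depth 2; path b·b

Answer: 2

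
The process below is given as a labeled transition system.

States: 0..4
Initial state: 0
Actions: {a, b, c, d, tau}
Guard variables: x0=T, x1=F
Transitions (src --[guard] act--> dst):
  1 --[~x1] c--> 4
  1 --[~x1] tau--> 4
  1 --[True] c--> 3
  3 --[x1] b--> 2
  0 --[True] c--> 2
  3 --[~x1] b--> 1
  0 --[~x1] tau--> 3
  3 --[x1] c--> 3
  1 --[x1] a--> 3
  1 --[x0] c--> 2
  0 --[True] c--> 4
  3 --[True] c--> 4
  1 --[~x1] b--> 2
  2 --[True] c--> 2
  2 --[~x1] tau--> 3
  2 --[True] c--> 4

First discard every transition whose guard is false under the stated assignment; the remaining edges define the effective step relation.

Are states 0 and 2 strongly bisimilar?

Bisimulation quotient by refinement:
  P[0] = {{0,1,2,3,4}}
  P[1] = {{0,2},{1},{3},{4}}
4 equivalence class(es) (converged in 2)
[0]={0,2}  [2]={0,2}

Answer: BISIMILAR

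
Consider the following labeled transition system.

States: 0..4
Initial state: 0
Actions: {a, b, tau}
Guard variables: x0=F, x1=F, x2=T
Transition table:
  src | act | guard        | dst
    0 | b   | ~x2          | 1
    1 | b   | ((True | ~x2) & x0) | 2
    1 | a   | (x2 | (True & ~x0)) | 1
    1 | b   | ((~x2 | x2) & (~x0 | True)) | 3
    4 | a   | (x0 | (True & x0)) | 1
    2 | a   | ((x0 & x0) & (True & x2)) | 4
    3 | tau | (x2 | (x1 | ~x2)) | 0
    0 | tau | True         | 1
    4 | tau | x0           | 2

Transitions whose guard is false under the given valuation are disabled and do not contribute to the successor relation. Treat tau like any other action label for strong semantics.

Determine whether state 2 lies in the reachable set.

Answer: UNREACHABLE

Analysis:
Guard filter leaves 4 enabled edge(s).
Layer 0: {0}
Layer 1: {1}  total {0,1}
Layer 2: {3}  total {0,1,3}
Reach set: {0,1,3}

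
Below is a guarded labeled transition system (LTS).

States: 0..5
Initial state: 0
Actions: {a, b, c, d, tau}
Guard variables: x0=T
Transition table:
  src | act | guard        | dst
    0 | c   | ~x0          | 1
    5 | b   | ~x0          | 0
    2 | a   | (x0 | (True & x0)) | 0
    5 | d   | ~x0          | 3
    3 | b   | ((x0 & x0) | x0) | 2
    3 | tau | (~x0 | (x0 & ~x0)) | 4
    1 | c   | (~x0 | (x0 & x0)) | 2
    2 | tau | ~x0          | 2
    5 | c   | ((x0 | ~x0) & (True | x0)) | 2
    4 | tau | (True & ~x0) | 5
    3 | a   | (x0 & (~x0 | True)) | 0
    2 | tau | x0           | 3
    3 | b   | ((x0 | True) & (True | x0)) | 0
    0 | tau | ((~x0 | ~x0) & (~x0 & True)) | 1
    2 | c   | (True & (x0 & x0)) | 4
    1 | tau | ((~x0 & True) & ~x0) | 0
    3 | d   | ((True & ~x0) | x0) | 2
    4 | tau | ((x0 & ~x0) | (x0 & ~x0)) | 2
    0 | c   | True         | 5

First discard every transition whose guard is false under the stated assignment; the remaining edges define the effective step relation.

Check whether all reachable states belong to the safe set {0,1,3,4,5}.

Answer: INVARIANT VIOLATED at state 2

Analysis:
Allowed set {0,1,3,4,5}
Reachable = {0,2,3,4,5}
  0: ✓
  2: outside
  3: ✓
  4: ✓
  5: ✓
reach 2 via c·c — violates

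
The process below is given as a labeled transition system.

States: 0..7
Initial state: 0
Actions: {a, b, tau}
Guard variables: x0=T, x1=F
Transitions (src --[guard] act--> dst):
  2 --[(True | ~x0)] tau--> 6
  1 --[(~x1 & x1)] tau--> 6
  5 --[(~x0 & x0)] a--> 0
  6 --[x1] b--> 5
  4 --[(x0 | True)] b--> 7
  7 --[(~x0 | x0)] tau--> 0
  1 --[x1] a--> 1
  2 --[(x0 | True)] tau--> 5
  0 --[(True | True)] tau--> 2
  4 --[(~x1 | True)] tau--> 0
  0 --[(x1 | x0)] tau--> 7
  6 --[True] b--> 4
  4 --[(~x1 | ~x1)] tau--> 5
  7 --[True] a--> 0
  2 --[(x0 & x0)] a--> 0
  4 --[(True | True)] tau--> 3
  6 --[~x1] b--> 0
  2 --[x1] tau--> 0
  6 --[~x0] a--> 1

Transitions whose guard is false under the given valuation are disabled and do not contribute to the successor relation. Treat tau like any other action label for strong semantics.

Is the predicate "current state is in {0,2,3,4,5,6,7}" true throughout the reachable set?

Inv-set: {0,2,3,4,5,6,7}
Reachable = {0,2,3,4,5,6,7}
  0: ok
  2: ok
  3: ok
  4: ok
  5: ok
  6: ok
  7: ok

Answer: INVARIANT HOLDS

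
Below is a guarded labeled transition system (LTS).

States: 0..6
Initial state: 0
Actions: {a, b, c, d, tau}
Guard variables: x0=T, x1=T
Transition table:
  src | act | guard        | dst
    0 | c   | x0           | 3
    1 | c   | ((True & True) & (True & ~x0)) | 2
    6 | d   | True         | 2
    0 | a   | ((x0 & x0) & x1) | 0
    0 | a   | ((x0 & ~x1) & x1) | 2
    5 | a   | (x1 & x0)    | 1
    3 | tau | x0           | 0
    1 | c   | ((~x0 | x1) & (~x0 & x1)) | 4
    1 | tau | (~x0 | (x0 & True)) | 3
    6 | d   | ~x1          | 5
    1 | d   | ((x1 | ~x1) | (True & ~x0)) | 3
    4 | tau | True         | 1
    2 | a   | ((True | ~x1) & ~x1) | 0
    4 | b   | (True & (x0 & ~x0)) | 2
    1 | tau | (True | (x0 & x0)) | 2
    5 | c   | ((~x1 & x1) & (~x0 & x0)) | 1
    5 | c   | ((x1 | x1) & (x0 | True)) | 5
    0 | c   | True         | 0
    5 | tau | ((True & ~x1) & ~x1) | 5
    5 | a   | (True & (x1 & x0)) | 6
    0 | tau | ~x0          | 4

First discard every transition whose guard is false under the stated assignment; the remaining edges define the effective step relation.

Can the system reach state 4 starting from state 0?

Answer: UNREACHABLE

Trace:
Guard filter leaves 12 enabled edge(s).
depth 0: {0}
depth 1: {3}  cumulative {0,3}
Reach set: {0,3}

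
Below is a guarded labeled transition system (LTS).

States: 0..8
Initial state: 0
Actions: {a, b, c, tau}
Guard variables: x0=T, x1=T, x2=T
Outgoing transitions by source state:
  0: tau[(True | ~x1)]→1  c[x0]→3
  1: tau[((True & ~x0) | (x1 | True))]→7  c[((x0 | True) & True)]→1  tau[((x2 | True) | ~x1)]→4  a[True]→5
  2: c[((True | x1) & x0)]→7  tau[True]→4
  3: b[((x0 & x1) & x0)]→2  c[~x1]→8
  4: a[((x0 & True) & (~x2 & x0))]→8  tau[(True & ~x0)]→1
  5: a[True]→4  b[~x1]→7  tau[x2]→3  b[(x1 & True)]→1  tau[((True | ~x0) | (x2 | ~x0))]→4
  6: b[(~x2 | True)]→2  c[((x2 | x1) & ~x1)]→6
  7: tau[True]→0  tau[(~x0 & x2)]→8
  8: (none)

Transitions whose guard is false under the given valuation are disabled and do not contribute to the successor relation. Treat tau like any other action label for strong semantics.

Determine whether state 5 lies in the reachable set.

Answer: REACHABLE

Analysis:
15 transition(s) survive guard evaluation.
Layer 0: {0}
Layer 1: {1,3}  total {0,1,3}
Layer 2: {2,4,5,7}  total {0,1,2,3,4,5,7}
R = {0,1,2,3,4,5,7}
Path to 5: tau·a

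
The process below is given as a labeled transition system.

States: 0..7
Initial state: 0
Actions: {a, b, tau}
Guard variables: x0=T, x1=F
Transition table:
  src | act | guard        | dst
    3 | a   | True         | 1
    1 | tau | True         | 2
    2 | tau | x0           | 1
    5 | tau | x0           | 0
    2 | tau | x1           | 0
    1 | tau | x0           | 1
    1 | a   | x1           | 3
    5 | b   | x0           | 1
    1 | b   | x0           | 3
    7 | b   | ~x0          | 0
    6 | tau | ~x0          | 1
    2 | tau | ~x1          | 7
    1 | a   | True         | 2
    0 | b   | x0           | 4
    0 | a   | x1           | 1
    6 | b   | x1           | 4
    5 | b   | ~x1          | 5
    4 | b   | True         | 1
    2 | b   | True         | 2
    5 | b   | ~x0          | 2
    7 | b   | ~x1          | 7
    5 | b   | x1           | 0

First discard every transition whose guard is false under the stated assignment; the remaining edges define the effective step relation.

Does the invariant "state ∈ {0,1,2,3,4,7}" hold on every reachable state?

Safe = {0,1,2,3,4,7}
Reach set: {0,1,2,3,4,7}
  0: ok
  1: ok
  2: ok
  3: ok
  4: ok
  7: ok

Answer: INVARIANT HOLDS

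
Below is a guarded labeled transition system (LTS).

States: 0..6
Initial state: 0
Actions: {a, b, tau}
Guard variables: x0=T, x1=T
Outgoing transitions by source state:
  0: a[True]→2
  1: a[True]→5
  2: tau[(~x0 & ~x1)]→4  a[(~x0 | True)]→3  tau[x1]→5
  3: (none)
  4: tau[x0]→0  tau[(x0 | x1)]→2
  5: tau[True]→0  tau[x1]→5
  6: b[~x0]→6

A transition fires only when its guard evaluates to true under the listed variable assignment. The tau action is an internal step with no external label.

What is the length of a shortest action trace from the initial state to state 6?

BFS to 6:
  depth 0: {0}
  depth 1: {2}
  depth 2: {3,5}
6 never appears.

Answer: UNREACHABLE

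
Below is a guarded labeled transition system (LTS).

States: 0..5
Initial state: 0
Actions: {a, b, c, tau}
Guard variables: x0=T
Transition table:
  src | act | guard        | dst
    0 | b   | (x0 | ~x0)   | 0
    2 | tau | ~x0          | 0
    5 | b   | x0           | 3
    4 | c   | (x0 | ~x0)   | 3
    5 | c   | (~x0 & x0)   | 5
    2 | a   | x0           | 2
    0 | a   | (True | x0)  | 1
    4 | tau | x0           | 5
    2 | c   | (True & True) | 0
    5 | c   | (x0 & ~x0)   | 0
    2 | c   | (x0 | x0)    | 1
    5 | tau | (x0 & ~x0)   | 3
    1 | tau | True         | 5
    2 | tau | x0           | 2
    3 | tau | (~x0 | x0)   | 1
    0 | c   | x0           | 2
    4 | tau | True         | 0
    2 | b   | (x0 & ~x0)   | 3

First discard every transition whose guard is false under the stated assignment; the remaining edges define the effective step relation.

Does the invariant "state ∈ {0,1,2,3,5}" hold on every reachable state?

Answer: INVARIANT HOLDS

Trace:
Allowed set {0,1,2,3,5}
Reachable = {0,1,2,3,5}
  0: ok
  1: ok
  2: ok
  3: ok
  5: ok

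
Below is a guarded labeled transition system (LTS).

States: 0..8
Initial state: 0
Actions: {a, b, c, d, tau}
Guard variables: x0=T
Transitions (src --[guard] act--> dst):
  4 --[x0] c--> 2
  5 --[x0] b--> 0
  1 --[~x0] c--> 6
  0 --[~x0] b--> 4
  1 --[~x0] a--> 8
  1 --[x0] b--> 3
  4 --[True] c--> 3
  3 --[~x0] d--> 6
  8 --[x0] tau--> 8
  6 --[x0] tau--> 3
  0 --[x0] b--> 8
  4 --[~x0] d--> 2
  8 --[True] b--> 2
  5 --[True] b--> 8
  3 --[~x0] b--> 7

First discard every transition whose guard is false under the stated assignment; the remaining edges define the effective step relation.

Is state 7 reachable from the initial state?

Answer: UNREACHABLE

Working:
Guard filter leaves 9 enabled edge(s).
depth 0: {0}
depth 1: {8}  cumulative {0,8}
depth 2: {2}  cumulative {0,2,8}
R = {0,2,8}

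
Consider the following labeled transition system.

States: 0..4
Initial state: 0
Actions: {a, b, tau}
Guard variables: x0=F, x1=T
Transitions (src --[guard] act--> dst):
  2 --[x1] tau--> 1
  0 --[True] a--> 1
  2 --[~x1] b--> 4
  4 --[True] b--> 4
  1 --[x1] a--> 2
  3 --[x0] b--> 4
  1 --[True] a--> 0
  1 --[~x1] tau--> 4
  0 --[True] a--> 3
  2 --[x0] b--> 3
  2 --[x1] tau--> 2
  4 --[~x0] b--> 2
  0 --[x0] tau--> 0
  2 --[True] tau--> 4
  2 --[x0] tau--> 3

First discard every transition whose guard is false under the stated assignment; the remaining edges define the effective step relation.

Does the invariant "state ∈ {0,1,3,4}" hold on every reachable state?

Inv-set: {0,1,3,4}
Reachable = {0,1,2,3,4}
  0: ok
  1: ok
  2: outside
  3: ok
  4: ok
witness against invariant: a·a → 2

Answer: INVARIANT VIOLATED at state 2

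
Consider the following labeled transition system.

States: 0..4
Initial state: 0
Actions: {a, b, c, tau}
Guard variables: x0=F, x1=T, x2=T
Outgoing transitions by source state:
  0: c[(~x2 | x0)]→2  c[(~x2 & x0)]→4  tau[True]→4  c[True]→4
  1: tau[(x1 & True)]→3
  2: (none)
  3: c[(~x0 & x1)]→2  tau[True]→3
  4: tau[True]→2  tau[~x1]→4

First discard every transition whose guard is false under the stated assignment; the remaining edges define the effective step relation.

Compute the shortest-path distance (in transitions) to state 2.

Answer: 2

Trace:
BFS to 2:
  depth 0: {0}
  depth 1: {4}
  depth 2: {2}
first hit 2 at d=2 via c·tau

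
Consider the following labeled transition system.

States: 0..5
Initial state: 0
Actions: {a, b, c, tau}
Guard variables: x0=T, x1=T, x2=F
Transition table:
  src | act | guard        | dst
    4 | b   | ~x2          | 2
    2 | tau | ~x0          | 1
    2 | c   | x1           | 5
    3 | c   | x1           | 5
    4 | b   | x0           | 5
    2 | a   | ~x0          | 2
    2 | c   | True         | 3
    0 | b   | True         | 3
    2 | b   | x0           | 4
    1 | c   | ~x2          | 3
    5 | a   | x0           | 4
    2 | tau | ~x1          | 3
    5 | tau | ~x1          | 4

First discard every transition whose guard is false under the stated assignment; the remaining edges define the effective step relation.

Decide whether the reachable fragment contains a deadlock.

Answer: DEADLOCK-FREE

Trace:
R = {0,2,3,4,5}
  0: b→3  [1 out]
  2: b→4  c→3  c→5  [3 out]
  3: c→5  [1 out]
  4: b→2  b→5  [2 out]
  5: a→4  [1 out]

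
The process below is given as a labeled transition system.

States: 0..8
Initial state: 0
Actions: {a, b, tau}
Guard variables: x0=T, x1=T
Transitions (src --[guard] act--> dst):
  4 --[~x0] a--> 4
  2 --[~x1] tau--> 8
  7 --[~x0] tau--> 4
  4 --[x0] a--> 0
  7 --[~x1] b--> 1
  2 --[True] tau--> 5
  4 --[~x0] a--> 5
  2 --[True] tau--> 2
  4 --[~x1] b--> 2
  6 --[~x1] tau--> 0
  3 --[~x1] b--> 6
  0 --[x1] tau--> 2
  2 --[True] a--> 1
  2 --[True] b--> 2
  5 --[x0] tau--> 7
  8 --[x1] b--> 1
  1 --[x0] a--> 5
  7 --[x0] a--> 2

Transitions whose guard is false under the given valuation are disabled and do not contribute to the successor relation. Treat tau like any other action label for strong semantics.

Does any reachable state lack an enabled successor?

Answer: DEADLOCK-FREE

Working:
Reachable = {0,1,2,5,7}
  0: tau→2  [1 out]
  1: a→5  [1 out]
  2: a→1  b→2  tau→2  tau→5  [4 out]
  5: tau→7  [1 out]
  7: a→2  [1 out]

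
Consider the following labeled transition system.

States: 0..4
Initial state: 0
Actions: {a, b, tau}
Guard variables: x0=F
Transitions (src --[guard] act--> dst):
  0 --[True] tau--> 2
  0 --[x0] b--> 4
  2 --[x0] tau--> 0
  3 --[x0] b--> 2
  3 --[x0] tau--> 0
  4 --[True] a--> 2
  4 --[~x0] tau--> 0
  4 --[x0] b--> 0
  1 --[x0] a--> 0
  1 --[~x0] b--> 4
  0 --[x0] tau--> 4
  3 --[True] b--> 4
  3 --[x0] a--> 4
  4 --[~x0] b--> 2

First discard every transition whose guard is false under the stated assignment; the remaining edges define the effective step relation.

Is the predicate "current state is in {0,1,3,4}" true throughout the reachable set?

Inv-set: {0,1,3,4}
Reach set: {0,2}
  0: ok
  2: ✗ unsafe
witness against invariant: tau → 2

Answer: INVARIANT VIOLATED at state 2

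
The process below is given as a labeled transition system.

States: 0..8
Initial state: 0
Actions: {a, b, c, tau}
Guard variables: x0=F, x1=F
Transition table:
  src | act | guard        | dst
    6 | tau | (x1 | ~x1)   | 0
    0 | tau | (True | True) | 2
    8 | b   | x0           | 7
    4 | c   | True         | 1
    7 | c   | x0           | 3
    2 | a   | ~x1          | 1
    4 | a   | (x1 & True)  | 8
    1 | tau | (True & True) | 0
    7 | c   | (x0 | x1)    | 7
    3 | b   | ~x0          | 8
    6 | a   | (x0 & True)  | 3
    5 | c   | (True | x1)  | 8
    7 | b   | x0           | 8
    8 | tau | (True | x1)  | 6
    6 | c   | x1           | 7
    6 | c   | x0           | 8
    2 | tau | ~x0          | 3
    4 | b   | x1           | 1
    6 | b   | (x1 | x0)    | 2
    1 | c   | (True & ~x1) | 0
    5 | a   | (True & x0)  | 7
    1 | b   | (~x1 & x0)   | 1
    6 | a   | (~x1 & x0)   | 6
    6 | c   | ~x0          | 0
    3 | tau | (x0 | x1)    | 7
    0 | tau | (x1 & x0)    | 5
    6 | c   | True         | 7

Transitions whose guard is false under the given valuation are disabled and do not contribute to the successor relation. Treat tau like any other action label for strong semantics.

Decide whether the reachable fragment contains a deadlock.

Reachable = {0,1,2,3,6,7,8}
  0: tau→2  [1 exit(s)]
  1: c→0  tau→0  [2 exit(s)]
  2: a→1  tau→3  [2 exit(s)]
  3: b→8  [1 exit(s)]
  6: c→0  c→7  tau→0  [3 exit(s)]
  7: ∅  [no exit]
  8: tau→6  [1 exit(s)]
Path to 7: tau·tau·b·tau·c

Answer: DEADLOCK at state 7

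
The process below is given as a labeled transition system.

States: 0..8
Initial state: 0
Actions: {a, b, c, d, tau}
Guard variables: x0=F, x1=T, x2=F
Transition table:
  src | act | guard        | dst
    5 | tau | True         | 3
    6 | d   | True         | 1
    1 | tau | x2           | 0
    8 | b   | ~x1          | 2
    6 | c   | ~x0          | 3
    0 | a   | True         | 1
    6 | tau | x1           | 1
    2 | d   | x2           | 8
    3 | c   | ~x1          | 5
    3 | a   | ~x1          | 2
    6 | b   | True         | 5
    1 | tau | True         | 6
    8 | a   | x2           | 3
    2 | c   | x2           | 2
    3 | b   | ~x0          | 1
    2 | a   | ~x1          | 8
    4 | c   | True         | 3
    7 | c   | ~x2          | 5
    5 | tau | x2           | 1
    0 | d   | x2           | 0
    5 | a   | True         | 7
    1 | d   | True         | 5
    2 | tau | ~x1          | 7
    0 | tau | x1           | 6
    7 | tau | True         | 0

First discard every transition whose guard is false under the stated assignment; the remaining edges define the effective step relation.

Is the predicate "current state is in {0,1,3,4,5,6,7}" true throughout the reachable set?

Answer: INVARIANT HOLDS

Analysis:
Allowed set {0,1,3,4,5,6,7}
Reach set: {0,1,3,5,6,7}
  0: ✓
  1: ✓
  3: ✓
  5: ✓
  6: ✓
  7: ✓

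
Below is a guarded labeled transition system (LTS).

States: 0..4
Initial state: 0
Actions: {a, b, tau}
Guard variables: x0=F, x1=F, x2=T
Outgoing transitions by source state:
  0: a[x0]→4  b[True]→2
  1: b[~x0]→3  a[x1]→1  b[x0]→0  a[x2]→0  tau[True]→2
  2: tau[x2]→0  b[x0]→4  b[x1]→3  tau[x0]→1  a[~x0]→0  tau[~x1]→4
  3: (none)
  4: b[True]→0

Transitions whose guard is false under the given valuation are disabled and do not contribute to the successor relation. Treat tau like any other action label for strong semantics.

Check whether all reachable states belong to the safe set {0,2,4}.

Inv-set: {0,2,4}
R = {0,2,4}
  0: ok
  2: ok
  4: ok

Answer: INVARIANT HOLDS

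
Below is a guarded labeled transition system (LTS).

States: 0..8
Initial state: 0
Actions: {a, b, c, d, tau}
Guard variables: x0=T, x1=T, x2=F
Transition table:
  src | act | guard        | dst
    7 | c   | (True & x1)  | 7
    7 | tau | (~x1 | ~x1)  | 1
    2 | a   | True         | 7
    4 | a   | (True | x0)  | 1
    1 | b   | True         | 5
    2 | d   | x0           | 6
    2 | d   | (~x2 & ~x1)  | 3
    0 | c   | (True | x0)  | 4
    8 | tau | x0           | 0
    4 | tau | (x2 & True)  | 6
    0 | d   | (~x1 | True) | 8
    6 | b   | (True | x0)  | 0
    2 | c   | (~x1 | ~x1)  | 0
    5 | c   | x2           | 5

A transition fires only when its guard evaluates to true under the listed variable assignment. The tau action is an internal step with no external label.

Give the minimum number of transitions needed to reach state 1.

Answer: 2

Working:
BFS to 1:
  depth 0: {0}
  depth 1: {4,8}
  depth 2: {1}
1 enters at depth 2; path c·a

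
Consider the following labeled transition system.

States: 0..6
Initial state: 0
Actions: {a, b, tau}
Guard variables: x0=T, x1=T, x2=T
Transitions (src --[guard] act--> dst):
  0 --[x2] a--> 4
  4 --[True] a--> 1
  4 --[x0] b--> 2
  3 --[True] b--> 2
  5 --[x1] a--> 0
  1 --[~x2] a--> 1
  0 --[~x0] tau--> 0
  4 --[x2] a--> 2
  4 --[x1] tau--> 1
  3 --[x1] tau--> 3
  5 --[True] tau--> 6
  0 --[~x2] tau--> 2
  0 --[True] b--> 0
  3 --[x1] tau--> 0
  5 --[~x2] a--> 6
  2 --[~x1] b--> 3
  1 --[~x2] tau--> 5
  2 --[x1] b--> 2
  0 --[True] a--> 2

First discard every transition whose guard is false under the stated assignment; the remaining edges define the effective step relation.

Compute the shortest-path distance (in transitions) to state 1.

BFS to 1:
  Layer 0: {0}
  Layer 1: {2,4}
  Layer 2: {1}
depth(1)=2, e.g. a·a

Answer: 2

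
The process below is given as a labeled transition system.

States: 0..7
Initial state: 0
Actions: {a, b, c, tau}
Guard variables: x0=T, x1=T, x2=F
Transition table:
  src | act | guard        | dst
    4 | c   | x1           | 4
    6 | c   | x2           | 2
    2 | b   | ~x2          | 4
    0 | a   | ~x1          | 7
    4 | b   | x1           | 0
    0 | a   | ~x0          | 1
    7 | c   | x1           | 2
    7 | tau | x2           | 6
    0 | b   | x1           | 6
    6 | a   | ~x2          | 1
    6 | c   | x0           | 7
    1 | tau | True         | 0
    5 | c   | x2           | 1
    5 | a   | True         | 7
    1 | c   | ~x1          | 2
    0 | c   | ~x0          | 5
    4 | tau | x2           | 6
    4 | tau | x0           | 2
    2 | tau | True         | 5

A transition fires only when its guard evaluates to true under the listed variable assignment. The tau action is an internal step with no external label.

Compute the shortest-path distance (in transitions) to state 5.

BFS to 5:
  depth 0: {0}
  depth 1: {6}
  depth 2: {1,7}
  depth 3: {2}
  depth 4: {4,5}
depth(5)=4, e.g. b·c·c·tau

Answer: 4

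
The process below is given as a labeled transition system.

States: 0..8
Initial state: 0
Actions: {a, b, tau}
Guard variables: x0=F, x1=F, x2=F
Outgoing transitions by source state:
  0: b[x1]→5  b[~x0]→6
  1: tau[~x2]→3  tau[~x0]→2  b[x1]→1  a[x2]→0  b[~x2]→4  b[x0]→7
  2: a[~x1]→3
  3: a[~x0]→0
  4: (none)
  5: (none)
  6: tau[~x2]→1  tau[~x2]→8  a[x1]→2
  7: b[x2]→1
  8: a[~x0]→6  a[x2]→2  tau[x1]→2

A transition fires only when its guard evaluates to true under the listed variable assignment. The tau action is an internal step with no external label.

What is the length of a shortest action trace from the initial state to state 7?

Answer: UNREACHABLE

Working:
Layered search for 7:
  L0 = {0}
  L1 = {6}
  L2 = {1,8}
  L3 = {2,3,4}
7 never appears.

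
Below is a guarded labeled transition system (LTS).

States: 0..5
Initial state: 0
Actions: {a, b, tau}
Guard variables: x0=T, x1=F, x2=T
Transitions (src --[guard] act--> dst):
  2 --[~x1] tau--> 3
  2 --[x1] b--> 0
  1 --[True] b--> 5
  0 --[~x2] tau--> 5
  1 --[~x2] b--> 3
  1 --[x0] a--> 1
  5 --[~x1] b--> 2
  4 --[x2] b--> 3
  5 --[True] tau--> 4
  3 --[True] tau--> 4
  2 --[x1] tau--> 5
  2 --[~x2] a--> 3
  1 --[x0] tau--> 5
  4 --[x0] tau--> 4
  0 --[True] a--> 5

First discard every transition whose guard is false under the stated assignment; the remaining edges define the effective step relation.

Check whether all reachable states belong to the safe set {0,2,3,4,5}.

Answer: INVARIANT HOLDS

Trace:
Allowed set {0,2,3,4,5}
R = {0,2,3,4,5}
  0: ok
  2: ok
  3: ok
  4: ok
  5: ok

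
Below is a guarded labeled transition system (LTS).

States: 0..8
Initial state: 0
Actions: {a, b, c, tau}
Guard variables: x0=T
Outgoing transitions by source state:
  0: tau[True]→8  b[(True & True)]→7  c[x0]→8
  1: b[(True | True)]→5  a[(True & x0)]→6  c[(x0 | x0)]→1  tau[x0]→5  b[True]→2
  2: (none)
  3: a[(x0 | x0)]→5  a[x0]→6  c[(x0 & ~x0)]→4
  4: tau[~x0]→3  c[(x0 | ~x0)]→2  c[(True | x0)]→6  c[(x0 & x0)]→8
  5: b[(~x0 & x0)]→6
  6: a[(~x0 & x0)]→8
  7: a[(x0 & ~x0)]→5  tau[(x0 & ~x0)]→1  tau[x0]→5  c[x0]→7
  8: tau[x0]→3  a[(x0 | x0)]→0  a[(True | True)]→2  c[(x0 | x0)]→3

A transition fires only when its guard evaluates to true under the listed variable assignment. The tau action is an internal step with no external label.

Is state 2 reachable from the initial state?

After dropping false guards: 19 live edges.
L0 = {0}
L1 = {7,8}  total {0,7,8}
L2 = {2,3,5}  total {0,2,3,5,7,8}
L3 = {6}  total {0,2,3,5,6,7,8}
Reach set: {0,2,3,5,6,7,8}
witness 2: tau·a

Answer: REACHABLE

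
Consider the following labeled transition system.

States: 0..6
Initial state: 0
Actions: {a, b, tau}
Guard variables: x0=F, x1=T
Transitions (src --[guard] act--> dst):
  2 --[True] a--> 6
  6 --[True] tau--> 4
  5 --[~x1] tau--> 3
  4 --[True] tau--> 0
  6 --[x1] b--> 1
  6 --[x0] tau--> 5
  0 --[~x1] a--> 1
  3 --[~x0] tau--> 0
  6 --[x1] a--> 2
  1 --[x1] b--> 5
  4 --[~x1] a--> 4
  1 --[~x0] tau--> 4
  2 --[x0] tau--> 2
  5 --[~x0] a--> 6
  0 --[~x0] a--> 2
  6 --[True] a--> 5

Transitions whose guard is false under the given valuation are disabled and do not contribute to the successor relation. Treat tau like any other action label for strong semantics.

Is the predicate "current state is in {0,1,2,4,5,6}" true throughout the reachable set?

Allowed set {0,1,2,4,5,6}
R = {0,1,2,4,5,6}
  0: ✓
  1: ✓
  2: ✓
  4: ✓
  5: ✓
  6: ✓

Answer: INVARIANT HOLDS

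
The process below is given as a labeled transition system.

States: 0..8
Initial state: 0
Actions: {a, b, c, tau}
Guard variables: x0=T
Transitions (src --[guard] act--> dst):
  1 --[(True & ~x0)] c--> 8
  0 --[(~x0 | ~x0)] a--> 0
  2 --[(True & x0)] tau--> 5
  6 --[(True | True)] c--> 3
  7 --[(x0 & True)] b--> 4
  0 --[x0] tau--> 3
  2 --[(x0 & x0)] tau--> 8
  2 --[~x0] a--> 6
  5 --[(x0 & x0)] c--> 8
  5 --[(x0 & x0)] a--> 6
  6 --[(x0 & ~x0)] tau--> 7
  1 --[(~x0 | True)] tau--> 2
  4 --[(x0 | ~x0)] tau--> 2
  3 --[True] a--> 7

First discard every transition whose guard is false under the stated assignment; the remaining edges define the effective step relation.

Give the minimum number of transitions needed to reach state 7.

Answer: 2

Working:
BFS to 7:
  Layer 0: {0}
  Layer 1: {3}
  Layer 2: {7}
7 enters at depth 2; path tau·a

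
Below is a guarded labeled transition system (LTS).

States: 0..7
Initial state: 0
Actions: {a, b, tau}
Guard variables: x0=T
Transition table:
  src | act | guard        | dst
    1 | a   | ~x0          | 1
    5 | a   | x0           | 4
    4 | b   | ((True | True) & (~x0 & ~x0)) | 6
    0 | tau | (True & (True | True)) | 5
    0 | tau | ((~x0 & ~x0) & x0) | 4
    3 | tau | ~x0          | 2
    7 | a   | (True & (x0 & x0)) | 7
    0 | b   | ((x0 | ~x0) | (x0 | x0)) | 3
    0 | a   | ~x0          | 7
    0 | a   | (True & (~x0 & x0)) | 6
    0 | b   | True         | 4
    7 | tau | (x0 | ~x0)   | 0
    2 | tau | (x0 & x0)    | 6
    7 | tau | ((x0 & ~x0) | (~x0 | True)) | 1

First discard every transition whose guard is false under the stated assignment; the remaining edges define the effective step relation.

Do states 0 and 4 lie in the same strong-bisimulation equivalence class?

Answer: NOT BISIMILAR

Trace:
Bisimulation quotient by refinement:
  π0 = {{0,1,2,3,4,5,6,7}}
  π1 = {{0},{1,3,4,6},{2},{5},{7}}
stable after 2 split(s): 5 block(s)
0∈{0}, 4∈{1,3,4,6}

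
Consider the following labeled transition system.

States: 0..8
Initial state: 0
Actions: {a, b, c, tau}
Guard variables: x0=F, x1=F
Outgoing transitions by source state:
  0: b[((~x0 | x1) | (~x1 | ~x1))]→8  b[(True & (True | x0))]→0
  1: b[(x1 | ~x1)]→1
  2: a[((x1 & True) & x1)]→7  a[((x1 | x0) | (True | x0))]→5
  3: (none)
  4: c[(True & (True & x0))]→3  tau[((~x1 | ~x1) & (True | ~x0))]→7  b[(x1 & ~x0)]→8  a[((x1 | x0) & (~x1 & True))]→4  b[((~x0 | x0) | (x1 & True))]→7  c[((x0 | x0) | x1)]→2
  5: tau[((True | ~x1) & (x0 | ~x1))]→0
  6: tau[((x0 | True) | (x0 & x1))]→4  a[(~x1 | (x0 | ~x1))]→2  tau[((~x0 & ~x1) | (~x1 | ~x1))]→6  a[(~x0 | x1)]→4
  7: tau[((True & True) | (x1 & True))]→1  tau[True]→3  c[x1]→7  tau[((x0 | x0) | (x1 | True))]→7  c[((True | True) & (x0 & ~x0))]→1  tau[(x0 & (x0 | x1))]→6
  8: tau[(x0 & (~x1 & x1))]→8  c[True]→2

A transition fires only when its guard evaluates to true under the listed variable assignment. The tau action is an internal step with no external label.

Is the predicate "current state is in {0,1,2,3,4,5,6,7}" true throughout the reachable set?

Inv-set: {0,1,2,3,4,5,6,7}
R = {0,2,5,8}
  0: safe
  2: safe
  5: safe
  8: VIOLATES
reach 8 via b — violates

Answer: INVARIANT VIOLATED at state 8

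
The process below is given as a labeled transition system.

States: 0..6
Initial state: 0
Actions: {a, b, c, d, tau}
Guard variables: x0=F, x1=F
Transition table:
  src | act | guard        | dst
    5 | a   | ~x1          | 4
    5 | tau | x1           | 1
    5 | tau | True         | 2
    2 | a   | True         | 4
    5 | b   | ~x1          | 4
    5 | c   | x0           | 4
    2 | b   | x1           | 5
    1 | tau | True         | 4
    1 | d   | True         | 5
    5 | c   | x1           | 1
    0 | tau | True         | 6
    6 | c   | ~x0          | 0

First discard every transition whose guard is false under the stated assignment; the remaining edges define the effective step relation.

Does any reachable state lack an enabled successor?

Reach set: {0,6}
  0: tau→6  [1 out]
  6: c→0  [1 out]

Answer: DEADLOCK-FREE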